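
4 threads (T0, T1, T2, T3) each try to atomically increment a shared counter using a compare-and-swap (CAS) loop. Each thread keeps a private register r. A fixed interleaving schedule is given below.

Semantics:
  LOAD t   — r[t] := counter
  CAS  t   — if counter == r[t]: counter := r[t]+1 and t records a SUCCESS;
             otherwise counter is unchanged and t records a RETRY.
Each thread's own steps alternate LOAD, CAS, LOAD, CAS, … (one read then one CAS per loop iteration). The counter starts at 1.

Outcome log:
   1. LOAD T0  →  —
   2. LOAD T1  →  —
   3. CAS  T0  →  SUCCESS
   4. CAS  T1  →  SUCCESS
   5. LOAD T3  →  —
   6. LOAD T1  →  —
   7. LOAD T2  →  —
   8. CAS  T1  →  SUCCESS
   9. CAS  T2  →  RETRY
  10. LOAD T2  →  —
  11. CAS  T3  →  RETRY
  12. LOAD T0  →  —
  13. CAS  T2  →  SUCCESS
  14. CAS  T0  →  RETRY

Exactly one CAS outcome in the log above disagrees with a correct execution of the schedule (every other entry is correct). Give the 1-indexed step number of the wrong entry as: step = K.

Reference trace:
#1 T0 reads 1
#2 T1 reads 1
#3 T0 CAS(1→2) writes; counter now 2
#4 T1 CAS(1→2) fails; counter now 2
#5 T3 reads 2
#6 T1 reads 2
#7 T2 reads 2
#8 T1 CAS(2→3) writes; counter now 3
#9 T2 CAS(2→3) fails; counter now 3
#10 T2 reads 3
#11 T3 CAS(2→3) fails; counter now 3
#12 T0 reads 3
#13 T2 CAS(3→4) writes; counter now 4
#14 T0 CAS(3→4) fails; counter now 4
Mismatch at 4.

step = 4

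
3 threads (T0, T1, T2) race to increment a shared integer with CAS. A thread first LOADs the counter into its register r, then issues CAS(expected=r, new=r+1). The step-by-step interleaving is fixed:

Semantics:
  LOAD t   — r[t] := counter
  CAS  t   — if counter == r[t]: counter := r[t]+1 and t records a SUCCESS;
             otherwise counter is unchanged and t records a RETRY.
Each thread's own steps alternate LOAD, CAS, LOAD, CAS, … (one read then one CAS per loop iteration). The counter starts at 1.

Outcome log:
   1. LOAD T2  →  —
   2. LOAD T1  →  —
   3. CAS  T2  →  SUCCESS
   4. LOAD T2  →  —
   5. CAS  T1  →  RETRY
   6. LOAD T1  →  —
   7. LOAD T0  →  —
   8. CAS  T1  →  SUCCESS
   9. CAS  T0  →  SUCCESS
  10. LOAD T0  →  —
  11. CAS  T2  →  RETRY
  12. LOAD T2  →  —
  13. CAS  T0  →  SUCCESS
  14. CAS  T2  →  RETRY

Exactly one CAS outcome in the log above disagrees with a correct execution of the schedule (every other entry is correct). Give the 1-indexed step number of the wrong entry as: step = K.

step = 9

Reference trace:
T2 LOAD — after: cnt=1, r=1 — load
T1 LOAD — after: cnt=1, r=1 — load
T2 CAS — after: cnt=2, r=1 — ok
T2 LOAD — after: cnt=2, r=2 — load
T1 CAS — after: cnt=2, r=1 — retry
T1 LOAD — after: cnt=2, r=2 — load
T0 LOAD — after: cnt=2, r=2 — load
T1 CAS — after: cnt=3, r=2 — ok
T0 CAS — after: cnt=3, r=2 — retry
T0 LOAD — after: cnt=3, r=3 — load
T2 CAS — after: cnt=3, r=2 — retry
T2 LOAD — after: cnt=3, r=3 — load
T0 CAS — after: cnt=4, r=3 — ok
T2 CAS — after: cnt=4, r=3 — retry
Mismatch at 9.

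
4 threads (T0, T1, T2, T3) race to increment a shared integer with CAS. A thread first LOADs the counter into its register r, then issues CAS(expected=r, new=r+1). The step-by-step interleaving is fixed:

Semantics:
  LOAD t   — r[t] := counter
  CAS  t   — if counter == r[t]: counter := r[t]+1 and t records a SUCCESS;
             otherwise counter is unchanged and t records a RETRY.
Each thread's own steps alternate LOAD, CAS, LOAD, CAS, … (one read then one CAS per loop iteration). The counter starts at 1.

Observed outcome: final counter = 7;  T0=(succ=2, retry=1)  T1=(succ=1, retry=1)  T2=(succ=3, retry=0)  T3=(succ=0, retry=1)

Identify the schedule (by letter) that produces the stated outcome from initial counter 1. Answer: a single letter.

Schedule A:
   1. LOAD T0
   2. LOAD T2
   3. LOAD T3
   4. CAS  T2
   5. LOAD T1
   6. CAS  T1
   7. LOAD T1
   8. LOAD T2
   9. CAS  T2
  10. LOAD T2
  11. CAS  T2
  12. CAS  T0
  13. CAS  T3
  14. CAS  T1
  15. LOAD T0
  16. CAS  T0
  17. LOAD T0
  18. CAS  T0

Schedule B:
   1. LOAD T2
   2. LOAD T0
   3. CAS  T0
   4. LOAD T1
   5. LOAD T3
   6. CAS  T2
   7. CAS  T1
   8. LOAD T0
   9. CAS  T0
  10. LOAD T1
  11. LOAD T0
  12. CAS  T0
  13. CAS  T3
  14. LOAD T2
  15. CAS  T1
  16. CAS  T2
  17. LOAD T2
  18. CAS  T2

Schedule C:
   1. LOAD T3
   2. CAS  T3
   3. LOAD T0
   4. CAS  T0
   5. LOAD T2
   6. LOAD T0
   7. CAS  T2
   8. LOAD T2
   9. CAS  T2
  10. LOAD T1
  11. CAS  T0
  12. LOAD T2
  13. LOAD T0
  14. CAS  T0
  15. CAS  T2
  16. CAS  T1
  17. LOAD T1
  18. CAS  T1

Run A:
step 1: T0 LOAD ⇒ load; ctr=1 reg=1
step 2: T2 LOAD ⇒ load; ctr=1 reg=1
step 3: T3 LOAD ⇒ load; ctr=1 reg=1
step 4: T2 CAS ⇒ ok; ctr=2 reg=1
step 5: T1 LOAD ⇒ load; ctr=2 reg=2
step 6: T1 CAS ⇒ ok; ctr=3 reg=2
step 7: T1 LOAD ⇒ load; ctr=3 reg=3
step 8: T2 LOAD ⇒ load; ctr=3 reg=3
step 9: T2 CAS ⇒ ok; ctr=4 reg=3
step 10: T2 LOAD ⇒ load; ctr=4 reg=4
step 11: T2 CAS ⇒ ok; ctr=5 reg=4
step 12: T0 CAS ⇒ retry; ctr=5 reg=1
step 13: T3 CAS ⇒ retry; ctr=5 reg=1
step 14: T1 CAS ⇒ retry; ctr=5 reg=3
step 15: T0 LOAD ⇒ load; ctr=5 reg=5
step 16: T0 CAS ⇒ ok; ctr=6 reg=5
step 17: T0 LOAD ⇒ load; ctr=6 reg=6
step 18: T0 CAS ⇒ ok; ctr=7 reg=6

A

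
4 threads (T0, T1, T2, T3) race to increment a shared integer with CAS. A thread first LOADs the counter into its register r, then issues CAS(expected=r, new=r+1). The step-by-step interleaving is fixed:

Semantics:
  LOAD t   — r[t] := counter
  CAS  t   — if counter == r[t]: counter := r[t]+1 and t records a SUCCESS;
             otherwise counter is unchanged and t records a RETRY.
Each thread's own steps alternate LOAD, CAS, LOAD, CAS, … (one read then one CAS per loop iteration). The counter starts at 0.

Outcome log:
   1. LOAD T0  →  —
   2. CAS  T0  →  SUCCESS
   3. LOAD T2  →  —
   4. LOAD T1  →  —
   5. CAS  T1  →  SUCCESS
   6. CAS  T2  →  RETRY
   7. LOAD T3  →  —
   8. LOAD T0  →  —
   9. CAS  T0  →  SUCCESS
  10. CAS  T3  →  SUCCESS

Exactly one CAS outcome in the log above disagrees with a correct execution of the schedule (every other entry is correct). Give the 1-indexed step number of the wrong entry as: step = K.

Correct run:
[1] T0.load  rd  (counter 0, T0.r 0)
[2] T0.cas  hit  (counter 1, T0.r 0)
[3] T2.load  rd  (counter 1, T2.r 1)
[4] T1.load  rd  (counter 1, T1.r 1)
[5] T1.cas  hit  (counter 2, T1.r 1)
[6] T2.cas  miss  (counter 2, T2.r 1)
[7] T3.load  rd  (counter 2, T3.r 2)
[8] T0.load  rd  (counter 2, T0.r 2)
[9] T0.cas  hit  (counter 3, T0.r 2)
[10] T3.cas  miss  (counter 3, T3.r 2)
Flip is step 10.

step = 10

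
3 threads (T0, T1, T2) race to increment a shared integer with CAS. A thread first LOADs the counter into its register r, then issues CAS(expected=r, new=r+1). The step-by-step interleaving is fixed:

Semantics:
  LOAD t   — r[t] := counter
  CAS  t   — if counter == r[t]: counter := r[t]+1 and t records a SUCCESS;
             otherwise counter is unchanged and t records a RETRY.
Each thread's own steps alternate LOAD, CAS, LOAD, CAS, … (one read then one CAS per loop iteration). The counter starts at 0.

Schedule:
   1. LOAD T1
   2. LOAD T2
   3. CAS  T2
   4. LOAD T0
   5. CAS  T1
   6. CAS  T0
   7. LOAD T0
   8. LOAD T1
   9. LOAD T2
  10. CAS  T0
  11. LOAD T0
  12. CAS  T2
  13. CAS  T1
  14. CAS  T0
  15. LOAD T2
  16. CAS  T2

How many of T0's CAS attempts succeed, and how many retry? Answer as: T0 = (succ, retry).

step 1: T1 LOAD ⇒ load; ctr=0 reg=0
step 2: T2 LOAD ⇒ load; ctr=0 reg=0
step 3: T2 CAS ⇒ ok; ctr=1 reg=0
step 4: T0 LOAD ⇒ load; ctr=1 reg=1
step 5: T1 CAS ⇒ retry; ctr=1 reg=0
step 6: T0 CAS ⇒ ok; ctr=2 reg=1
step 7: T0 LOAD ⇒ load; ctr=2 reg=2
step 8: T1 LOAD ⇒ load; ctr=2 reg=2
step 9: T2 LOAD ⇒ load; ctr=2 reg=2
step 10: T0 CAS ⇒ ok; ctr=3 reg=2
step 11: T0 LOAD ⇒ load; ctr=3 reg=3
step 12: T2 CAS ⇒ retry; ctr=3 reg=2
step 13: T1 CAS ⇒ retry; ctr=3 reg=2
step 14: T0 CAS ⇒ ok; ctr=4 reg=3
step 15: T2 LOAD ⇒ load; ctr=4 reg=4
step 16: T2 CAS ⇒ ok; ctr=5 reg=4

T0 = (3, 0)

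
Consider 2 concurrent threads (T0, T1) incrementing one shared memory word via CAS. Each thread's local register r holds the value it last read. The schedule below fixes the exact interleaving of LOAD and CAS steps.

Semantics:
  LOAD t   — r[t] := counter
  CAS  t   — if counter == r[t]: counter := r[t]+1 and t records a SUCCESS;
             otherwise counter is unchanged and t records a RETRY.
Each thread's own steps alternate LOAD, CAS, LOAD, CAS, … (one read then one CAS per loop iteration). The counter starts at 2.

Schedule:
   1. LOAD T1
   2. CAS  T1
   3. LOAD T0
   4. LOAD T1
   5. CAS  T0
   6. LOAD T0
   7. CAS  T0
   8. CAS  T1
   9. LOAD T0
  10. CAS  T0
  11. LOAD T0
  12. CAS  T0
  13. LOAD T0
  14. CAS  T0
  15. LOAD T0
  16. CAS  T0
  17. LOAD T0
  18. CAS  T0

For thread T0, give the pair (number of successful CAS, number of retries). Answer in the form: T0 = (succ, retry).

T0 = (7, 0)

   1) LOAD T1:  M=2  r_T1=2
   2) CAS  T1:  M=3  r_T1=2 ✓
   3) LOAD T0:  M=3  r_T0=3
   4) LOAD T1:  M=3  r_T1=3
   5) CAS  T0:  M=4  r_T0=3 ✓
   6) LOAD T0:  M=4  r_T0=4
   7) CAS  T0:  M=5  r_T0=4 ✓
   8) CAS  T1:  M=5  r_T1=3 ✗
   9) LOAD T0:  M=5  r_T0=5
  10) CAS  T0:  M=6  r_T0=5 ✓
  11) LOAD T0:  M=6  r_T0=6
  12) CAS  T0:  M=7  r_T0=6 ✓
  13) LOAD T0:  M=7  r_T0=7
  14) CAS  T0:  M=8  r_T0=7 ✓
  15) LOAD T0:  M=8  r_T0=8
  16) CAS  T0:  M=9  r_T0=8 ✓
  17) LOAD T0:  M=9  r_T0=9
  18) CAS  T0:  M=10  r_T0=9 ✓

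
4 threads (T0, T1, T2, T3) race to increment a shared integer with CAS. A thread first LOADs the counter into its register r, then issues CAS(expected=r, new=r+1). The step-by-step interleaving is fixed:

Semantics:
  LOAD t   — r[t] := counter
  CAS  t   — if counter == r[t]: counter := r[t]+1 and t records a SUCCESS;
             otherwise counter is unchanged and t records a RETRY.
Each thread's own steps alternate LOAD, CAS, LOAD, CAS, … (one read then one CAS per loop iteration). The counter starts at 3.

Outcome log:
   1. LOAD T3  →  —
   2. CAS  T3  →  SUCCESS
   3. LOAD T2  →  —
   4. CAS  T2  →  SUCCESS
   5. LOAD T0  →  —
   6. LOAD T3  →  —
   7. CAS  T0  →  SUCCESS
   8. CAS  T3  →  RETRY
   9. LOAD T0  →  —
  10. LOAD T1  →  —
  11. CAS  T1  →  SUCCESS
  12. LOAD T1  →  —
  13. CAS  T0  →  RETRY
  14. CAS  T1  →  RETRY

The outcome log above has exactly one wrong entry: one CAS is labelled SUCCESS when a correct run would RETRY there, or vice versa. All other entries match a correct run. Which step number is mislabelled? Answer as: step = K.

step = 14

Correct run:
#1 T3 reads 3
#2 T3 CAS(3→4) writes; counter now 4
#3 T2 reads 4
#4 T2 CAS(4→5) writes; counter now 5
#5 T0 reads 5
#6 T3 reads 5
#7 T0 CAS(5→6) writes; counter now 6
#8 T3 CAS(5→6) fails; counter now 6
#9 T0 reads 6
#10 T1 reads 6
#11 T1 CAS(6→7) writes; counter now 7
#12 T1 reads 7
#13 T0 CAS(6→7) fails; counter now 7
#14 T1 CAS(7→8) writes; counter now 8
Log disagrees first at step 14.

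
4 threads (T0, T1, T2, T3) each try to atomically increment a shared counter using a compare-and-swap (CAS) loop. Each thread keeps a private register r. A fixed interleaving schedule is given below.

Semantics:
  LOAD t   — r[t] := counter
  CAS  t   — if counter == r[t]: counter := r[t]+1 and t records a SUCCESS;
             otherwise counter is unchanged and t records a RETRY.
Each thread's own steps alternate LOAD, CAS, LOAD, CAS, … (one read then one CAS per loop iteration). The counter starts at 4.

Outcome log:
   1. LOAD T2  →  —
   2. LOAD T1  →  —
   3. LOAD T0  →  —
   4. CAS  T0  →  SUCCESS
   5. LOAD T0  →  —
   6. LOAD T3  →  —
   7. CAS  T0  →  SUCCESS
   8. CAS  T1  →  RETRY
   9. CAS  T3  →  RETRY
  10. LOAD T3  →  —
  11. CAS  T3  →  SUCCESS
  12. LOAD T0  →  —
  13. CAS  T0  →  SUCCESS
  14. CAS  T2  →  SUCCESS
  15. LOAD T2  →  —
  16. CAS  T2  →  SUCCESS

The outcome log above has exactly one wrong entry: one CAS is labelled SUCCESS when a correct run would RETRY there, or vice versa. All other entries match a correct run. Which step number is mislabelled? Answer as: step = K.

Re-executing:
T2 LOAD — after: cnt=4, r=4 — load
T1 LOAD — after: cnt=4, r=4 — load
T0 LOAD — after: cnt=4, r=4 — load
T0 CAS — after: cnt=5, r=4 — ok
T0 LOAD — after: cnt=5, r=5 — load
T3 LOAD — after: cnt=5, r=5 — load
T0 CAS — after: cnt=6, r=5 — ok
T1 CAS — after: cnt=6, r=4 — retry
T3 CAS — after: cnt=6, r=5 — retry
T3 LOAD — after: cnt=6, r=6 — load
T3 CAS — after: cnt=7, r=6 — ok
T0 LOAD — after: cnt=7, r=7 — load
T0 CAS — after: cnt=8, r=7 — ok
T2 CAS — after: cnt=8, r=4 — retry
T2 LOAD — after: cnt=8, r=8 — load
T2 CAS — after: cnt=9, r=8 — ok
Log disagrees first at step 14.

step = 14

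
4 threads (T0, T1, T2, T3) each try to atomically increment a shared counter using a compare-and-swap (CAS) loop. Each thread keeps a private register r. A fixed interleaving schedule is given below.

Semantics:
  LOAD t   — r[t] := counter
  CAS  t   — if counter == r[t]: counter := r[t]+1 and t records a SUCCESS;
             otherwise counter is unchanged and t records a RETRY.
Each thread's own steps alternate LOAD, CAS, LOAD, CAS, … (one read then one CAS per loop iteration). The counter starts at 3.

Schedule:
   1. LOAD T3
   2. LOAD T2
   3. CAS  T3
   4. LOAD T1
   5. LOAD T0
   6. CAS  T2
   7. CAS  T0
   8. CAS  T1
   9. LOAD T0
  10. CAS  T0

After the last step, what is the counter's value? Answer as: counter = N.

1. LOAD T3 → mem=3 r[T3]=3 [LOAD]
2. LOAD T2 → mem=3 r[T2]=3 [LOAD]
3. CAS T3 → mem=4 r[T3]=3 [OK]
4. LOAD T1 → mem=4 r[T1]=4 [LOAD]
5. LOAD T0 → mem=4 r[T0]=4 [LOAD]
6. CAS T2 → mem=4 r[T2]=3 [RETRY]
7. CAS T0 → mem=5 r[T0]=4 [OK]
8. CAS T1 → mem=5 r[T1]=4 [RETRY]
9. LOAD T0 → mem=5 r[T0]=5 [LOAD]
10. CAS T0 → mem=6 r[T0]=5 [OK]

counter = 6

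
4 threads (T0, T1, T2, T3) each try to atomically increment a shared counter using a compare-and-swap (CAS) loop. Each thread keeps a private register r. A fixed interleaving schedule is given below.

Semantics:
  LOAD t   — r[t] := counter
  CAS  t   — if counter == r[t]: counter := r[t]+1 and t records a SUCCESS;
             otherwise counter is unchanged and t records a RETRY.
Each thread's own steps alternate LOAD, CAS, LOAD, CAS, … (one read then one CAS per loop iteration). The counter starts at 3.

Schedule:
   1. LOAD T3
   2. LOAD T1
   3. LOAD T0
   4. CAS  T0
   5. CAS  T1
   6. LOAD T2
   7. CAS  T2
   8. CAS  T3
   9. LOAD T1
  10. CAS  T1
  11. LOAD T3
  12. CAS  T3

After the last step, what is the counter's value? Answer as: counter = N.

T3 LOAD — after: cnt=3, r=3 — load
T1 LOAD — after: cnt=3, r=3 — load
T0 LOAD — after: cnt=3, r=3 — load
T0 CAS — after: cnt=4, r=3 — ok
T1 CAS — after: cnt=4, r=3 — retry
T2 LOAD — after: cnt=4, r=4 — load
T2 CAS — after: cnt=5, r=4 — ok
T3 CAS — after: cnt=5, r=3 — retry
T1 LOAD — after: cnt=5, r=5 — load
T1 CAS — after: cnt=6, r=5 — ok
T3 LOAD — after: cnt=6, r=6 — load
T3 CAS — after: cnt=7, r=6 — ok

counter = 7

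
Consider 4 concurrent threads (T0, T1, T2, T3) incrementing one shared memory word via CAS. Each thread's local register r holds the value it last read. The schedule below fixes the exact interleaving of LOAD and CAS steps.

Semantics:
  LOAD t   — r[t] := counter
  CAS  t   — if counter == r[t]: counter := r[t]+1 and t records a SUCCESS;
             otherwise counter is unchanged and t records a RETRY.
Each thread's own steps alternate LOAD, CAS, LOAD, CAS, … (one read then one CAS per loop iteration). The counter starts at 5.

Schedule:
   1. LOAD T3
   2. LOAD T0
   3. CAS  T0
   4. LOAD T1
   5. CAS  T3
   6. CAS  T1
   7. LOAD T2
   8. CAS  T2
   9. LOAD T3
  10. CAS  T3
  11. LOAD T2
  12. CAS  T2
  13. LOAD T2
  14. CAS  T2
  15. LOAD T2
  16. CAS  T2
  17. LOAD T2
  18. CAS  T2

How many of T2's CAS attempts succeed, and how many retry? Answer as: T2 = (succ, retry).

#1 T3 reads 5
#2 T0 reads 5
#3 T0 CAS(5→6) writes; counter now 6
#4 T1 reads 6
#5 T3 CAS(5→6) fails; counter now 6
#6 T1 CAS(6→7) writes; counter now 7
#7 T2 reads 7
#8 T2 CAS(7→8) writes; counter now 8
#9 T3 reads 8
#10 T3 CAS(8→9) writes; counter now 9
#11 T2 reads 9
#12 T2 CAS(9→10) writes; counter now 10
#13 T2 reads 10
#14 T2 CAS(10→11) writes; counter now 11
#15 T2 reads 11
#16 T2 CAS(11→12) writes; counter now 12
#17 T2 reads 12
#18 T2 CAS(12→13) writes; counter now 13

T2 = (5, 0)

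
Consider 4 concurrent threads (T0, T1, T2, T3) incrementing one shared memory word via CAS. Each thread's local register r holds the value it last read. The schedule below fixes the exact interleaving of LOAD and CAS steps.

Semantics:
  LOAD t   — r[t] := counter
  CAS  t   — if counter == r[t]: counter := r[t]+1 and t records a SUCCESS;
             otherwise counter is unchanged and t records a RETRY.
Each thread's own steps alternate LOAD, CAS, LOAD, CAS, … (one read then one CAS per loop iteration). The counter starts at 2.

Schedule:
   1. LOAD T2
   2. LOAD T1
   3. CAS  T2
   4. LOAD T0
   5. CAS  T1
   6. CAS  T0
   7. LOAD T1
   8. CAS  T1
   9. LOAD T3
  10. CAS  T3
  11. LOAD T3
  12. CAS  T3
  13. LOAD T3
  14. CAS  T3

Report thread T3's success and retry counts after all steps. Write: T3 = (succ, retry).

T3 = (3, 0)

   1) LOAD T2:  M=2  r_T2=2
   2) LOAD T1:  M=2  r_T1=2
   3) CAS  T2:  M=3  r_T2=2 ✓
   4) LOAD T0:  M=3  r_T0=3
   5) CAS  T1:  M=3  r_T1=2 ✗
   6) CAS  T0:  M=4  r_T0=3 ✓
   7) LOAD T1:  M=4  r_T1=4
   8) CAS  T1:  M=5  r_T1=4 ✓
   9) LOAD T3:  M=5  r_T3=5
  10) CAS  T3:  M=6  r_T3=5 ✓
  11) LOAD T3:  M=6  r_T3=6
  12) CAS  T3:  M=7  r_T3=6 ✓
  13) LOAD T3:  M=7  r_T3=7
  14) CAS  T3:  M=8  r_T3=7 ✓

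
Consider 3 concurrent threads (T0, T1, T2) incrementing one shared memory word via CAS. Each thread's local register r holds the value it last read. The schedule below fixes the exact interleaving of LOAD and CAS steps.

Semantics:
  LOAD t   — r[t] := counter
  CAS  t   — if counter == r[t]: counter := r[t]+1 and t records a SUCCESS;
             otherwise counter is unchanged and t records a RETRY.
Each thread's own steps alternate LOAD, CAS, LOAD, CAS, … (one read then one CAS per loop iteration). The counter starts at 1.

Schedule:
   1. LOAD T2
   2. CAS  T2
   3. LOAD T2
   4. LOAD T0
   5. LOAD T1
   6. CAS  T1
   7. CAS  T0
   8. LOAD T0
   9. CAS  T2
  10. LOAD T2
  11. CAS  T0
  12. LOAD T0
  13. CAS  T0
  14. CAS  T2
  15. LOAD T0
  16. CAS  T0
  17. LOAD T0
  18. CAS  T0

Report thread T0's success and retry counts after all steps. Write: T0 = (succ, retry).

T0 = (4, 1)

T2 LOAD — after: cnt=1, r=1 — load
T2 CAS — after: cnt=2, r=1 — ok
T2 LOAD — after: cnt=2, r=2 — load
T0 LOAD — after: cnt=2, r=2 — load
T1 LOAD — after: cnt=2, r=2 — load
T1 CAS — after: cnt=3, r=2 — ok
T0 CAS — after: cnt=3, r=2 — retry
T0 LOAD — after: cnt=3, r=3 — load
T2 CAS — after: cnt=3, r=2 — retry
T2 LOAD — after: cnt=3, r=3 — load
T0 CAS — after: cnt=4, r=3 — ok
T0 LOAD — after: cnt=4, r=4 — load
T0 CAS — after: cnt=5, r=4 — ok
T2 CAS — after: cnt=5, r=3 — retry
T0 LOAD — after: cnt=5, r=5 — load
T0 CAS — after: cnt=6, r=5 — ok
T0 LOAD — after: cnt=6, r=6 — load
T0 CAS — after: cnt=7, r=6 — ok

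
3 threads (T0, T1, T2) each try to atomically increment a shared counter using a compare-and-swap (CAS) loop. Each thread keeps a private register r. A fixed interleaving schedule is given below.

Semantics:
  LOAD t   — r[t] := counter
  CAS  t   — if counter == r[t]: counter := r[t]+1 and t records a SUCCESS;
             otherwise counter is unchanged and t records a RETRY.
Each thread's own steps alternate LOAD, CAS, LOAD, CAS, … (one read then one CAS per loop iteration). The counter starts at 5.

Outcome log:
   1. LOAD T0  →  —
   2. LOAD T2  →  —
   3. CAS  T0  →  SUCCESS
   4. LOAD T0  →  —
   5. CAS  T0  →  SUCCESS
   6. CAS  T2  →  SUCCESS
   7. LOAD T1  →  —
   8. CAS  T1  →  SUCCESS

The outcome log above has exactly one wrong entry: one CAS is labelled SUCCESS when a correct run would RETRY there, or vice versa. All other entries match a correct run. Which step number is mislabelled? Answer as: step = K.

step = 6

Reference trace:
[1] T0.load  rd  (counter 5, T0.r 5)
[2] T2.load  rd  (counter 5, T2.r 5)
[3] T0.cas  hit  (counter 6, T0.r 5)
[4] T0.load  rd  (counter 6, T0.r 6)
[5] T0.cas  hit  (counter 7, T0.r 6)
[6] T2.cas  miss  (counter 7, T2.r 5)
[7] T1.load  rd  (counter 7, T1.r 7)
[8] T1.cas  hit  (counter 8, T1.r 7)
Mismatch at 6.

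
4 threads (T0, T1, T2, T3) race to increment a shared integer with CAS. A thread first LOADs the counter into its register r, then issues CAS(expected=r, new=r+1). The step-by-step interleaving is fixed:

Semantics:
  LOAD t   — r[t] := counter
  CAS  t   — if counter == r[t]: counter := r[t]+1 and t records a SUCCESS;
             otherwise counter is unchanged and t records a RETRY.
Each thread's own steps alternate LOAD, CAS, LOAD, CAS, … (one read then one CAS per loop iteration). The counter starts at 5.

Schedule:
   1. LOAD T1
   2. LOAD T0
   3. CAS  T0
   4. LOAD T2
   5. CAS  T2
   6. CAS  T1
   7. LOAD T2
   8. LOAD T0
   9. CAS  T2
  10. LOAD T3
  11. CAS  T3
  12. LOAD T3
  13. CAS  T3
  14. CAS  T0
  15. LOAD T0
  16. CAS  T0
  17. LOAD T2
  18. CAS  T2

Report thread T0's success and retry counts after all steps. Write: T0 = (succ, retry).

T0 = (2, 1)

step 1: T1 LOAD ⇒ load; ctr=5 reg=5
step 2: T0 LOAD ⇒ load; ctr=5 reg=5
step 3: T0 CAS ⇒ ok; ctr=6 reg=5
step 4: T2 LOAD ⇒ load; ctr=6 reg=6
step 5: T2 CAS ⇒ ok; ctr=7 reg=6
step 6: T1 CAS ⇒ retry; ctr=7 reg=5
step 7: T2 LOAD ⇒ load; ctr=7 reg=7
step 8: T0 LOAD ⇒ load; ctr=7 reg=7
step 9: T2 CAS ⇒ ok; ctr=8 reg=7
step 10: T3 LOAD ⇒ load; ctr=8 reg=8
step 11: T3 CAS ⇒ ok; ctr=9 reg=8
step 12: T3 LOAD ⇒ load; ctr=9 reg=9
step 13: T3 CAS ⇒ ok; ctr=10 reg=9
step 14: T0 CAS ⇒ retry; ctr=10 reg=7
step 15: T0 LOAD ⇒ load; ctr=10 reg=10
step 16: T0 CAS ⇒ ok; ctr=11 reg=10
step 17: T2 LOAD ⇒ load; ctr=11 reg=11
step 18: T2 CAS ⇒ ok; ctr=12 reg=11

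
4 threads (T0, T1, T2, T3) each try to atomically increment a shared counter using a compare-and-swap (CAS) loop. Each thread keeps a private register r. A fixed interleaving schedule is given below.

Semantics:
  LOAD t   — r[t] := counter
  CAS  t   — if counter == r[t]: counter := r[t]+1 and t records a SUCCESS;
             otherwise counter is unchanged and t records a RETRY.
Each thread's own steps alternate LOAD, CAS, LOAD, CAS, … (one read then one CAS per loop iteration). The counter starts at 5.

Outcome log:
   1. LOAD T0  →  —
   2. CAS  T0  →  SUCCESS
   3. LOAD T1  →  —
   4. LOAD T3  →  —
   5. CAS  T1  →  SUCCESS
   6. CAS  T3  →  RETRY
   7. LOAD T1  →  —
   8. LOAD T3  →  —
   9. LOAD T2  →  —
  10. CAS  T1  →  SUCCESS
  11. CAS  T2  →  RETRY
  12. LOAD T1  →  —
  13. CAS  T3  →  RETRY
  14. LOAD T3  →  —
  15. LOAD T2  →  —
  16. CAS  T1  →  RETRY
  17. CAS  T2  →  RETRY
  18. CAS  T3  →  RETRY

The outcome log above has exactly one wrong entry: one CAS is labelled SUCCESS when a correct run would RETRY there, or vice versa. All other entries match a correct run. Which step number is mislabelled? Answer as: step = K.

step = 16

Re-executing:
#1 T0 reads 5
#2 T0 CAS(5→6) writes; counter now 6
#3 T1 reads 6
#4 T3 reads 6
#5 T1 CAS(6→7) writes; counter now 7
#6 T3 CAS(6→7) fails; counter now 7
#7 T1 reads 7
#8 T3 reads 7
#9 T2 reads 7
#10 T1 CAS(7→8) writes; counter now 8
#11 T2 CAS(7→8) fails; counter now 8
#12 T1 reads 8
#13 T3 CAS(7→8) fails; counter now 8
#14 T3 reads 8
#15 T2 reads 8
#16 T1 CAS(8→9) writes; counter now 9
#17 T2 CAS(8→9) fails; counter now 9
#18 T3 CAS(8→9) fails; counter now 9
Flip is step 16.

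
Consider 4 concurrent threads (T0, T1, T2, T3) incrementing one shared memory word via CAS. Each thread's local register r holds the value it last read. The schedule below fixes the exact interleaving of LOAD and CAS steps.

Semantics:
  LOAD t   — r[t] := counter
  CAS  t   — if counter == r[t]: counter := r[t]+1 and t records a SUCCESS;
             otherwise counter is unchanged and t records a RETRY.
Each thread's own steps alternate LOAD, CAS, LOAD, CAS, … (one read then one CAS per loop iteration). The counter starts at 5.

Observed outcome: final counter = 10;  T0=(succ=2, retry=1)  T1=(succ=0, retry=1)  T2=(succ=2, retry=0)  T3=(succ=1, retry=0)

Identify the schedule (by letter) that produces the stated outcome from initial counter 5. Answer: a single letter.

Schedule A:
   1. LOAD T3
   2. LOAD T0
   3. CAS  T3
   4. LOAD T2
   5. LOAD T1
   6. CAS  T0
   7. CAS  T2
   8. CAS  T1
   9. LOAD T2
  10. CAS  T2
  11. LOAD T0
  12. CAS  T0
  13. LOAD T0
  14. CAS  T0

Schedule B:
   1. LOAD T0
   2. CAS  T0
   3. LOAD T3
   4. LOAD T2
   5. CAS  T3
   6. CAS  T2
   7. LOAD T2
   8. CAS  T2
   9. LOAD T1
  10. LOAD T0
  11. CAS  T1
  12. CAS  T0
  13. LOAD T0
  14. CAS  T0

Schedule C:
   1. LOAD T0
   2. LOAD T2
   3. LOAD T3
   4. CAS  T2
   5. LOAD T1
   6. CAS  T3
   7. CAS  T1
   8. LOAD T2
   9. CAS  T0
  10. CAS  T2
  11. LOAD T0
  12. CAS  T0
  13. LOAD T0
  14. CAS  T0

A

Simulating candidate A:
step 1: T3 LOAD ⇒ load; ctr=5 reg=5
step 2: T0 LOAD ⇒ load; ctr=5 reg=5
step 3: T3 CAS ⇒ ok; ctr=6 reg=5
step 4: T2 LOAD ⇒ load; ctr=6 reg=6
step 5: T1 LOAD ⇒ load; ctr=6 reg=6
step 6: T0 CAS ⇒ retry; ctr=6 reg=5
step 7: T2 CAS ⇒ ok; ctr=7 reg=6
step 8: T1 CAS ⇒ retry; ctr=7 reg=6
step 9: T2 LOAD ⇒ load; ctr=7 reg=7
step 10: T2 CAS ⇒ ok; ctr=8 reg=7
step 11: T0 LOAD ⇒ load; ctr=8 reg=8
step 12: T0 CAS ⇒ ok; ctr=9 reg=8
step 13: T0 LOAD ⇒ load; ctr=9 reg=9
step 14: T0 CAS ⇒ ok; ctr=10 reg=9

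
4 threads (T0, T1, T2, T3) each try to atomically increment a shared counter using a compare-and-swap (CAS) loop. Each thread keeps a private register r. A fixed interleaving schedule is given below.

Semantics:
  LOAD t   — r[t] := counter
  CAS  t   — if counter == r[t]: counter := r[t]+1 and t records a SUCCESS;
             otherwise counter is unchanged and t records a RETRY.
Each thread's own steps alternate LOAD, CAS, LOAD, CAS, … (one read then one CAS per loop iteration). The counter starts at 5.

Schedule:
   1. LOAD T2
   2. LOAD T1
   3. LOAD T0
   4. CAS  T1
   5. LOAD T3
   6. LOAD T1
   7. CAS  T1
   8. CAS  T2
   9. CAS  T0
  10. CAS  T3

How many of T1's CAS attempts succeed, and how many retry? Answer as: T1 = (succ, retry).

T1 = (2, 0)

T2 LOAD — after: cnt=5, r=5 — load
T1 LOAD — after: cnt=5, r=5 — load
T0 LOAD — after: cnt=5, r=5 — load
T1 CAS — after: cnt=6, r=5 — ok
T3 LOAD — after: cnt=6, r=6 — load
T1 LOAD — after: cnt=6, r=6 — load
T1 CAS — after: cnt=7, r=6 — ok
T2 CAS — after: cnt=7, r=5 — retry
T0 CAS — after: cnt=7, r=5 — retry
T3 CAS — after: cnt=7, r=6 — retry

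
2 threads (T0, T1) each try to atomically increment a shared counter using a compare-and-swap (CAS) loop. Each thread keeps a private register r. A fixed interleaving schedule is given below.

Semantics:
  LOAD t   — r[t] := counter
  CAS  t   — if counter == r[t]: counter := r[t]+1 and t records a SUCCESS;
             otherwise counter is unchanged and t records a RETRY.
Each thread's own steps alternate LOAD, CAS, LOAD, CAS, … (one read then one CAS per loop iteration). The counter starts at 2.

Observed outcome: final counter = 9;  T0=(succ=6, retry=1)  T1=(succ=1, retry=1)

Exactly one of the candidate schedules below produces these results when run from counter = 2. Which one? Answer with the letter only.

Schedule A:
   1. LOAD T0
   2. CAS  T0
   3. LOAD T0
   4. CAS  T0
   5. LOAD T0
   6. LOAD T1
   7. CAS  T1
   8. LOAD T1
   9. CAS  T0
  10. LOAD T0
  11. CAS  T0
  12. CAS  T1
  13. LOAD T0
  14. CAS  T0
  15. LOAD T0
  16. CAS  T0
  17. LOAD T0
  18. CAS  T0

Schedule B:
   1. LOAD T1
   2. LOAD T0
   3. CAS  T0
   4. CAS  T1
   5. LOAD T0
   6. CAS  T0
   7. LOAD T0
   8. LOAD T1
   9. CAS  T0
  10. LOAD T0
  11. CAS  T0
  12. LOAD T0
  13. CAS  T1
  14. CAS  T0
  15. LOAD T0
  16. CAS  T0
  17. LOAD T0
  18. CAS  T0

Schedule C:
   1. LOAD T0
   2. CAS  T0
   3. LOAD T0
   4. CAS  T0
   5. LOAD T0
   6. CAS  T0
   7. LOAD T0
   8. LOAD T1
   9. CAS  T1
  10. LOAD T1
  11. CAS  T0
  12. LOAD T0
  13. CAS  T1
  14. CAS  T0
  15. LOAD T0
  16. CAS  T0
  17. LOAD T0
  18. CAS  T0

Run A:
[1] T0.load  rd  (counter 2, T0.r 2)
[2] T0.cas  hit  (counter 3, T0.r 2)
[3] T0.load  rd  (counter 3, T0.r 3)
[4] T0.cas  hit  (counter 4, T0.r 3)
[5] T0.load  rd  (counter 4, T0.r 4)
[6] T1.load  rd  (counter 4, T1.r 4)
[7] T1.cas  hit  (counter 5, T1.r 4)
[8] T1.load  rd  (counter 5, T1.r 5)
[9] T0.cas  miss  (counter 5, T0.r 4)
[10] T0.load  rd  (counter 5, T0.r 5)
[11] T0.cas  hit  (counter 6, T0.r 5)
[12] T1.cas  miss  (counter 6, T1.r 5)
[13] T0.load  rd  (counter 6, T0.r 6)
[14] T0.cas  hit  (counter 7, T0.r 6)
[15] T0.load  rd  (counter 7, T0.r 7)
[16] T0.cas  hit  (counter 8, T0.r 7)
[17] T0.load  rd  (counter 8, T0.r 8)
[18] T0.cas  hit  (counter 9, T0.r 8)

A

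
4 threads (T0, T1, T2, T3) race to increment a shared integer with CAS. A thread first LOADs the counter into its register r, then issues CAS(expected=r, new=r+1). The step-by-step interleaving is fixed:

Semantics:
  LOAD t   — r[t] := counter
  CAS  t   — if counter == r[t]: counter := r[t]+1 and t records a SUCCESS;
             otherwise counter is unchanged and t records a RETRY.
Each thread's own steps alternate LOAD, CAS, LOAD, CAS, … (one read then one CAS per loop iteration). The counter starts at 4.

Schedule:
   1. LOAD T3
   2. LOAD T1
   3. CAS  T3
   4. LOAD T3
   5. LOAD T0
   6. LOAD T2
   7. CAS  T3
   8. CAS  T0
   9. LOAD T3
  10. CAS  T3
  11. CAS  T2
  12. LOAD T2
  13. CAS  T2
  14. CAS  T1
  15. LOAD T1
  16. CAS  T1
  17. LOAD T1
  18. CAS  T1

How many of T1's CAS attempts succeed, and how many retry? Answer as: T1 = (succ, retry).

step 1: T3 LOAD ⇒ load; ctr=4 reg=4
step 2: T1 LOAD ⇒ load; ctr=4 reg=4
step 3: T3 CAS ⇒ ok; ctr=5 reg=4
step 4: T3 LOAD ⇒ load; ctr=5 reg=5
step 5: T0 LOAD ⇒ load; ctr=5 reg=5
step 6: T2 LOAD ⇒ load; ctr=5 reg=5
step 7: T3 CAS ⇒ ok; ctr=6 reg=5
step 8: T0 CAS ⇒ retry; ctr=6 reg=5
step 9: T3 LOAD ⇒ load; ctr=6 reg=6
step 10: T3 CAS ⇒ ok; ctr=7 reg=6
step 11: T2 CAS ⇒ retry; ctr=7 reg=5
step 12: T2 LOAD ⇒ load; ctr=7 reg=7
step 13: T2 CAS ⇒ ok; ctr=8 reg=7
step 14: T1 CAS ⇒ retry; ctr=8 reg=4
step 15: T1 LOAD ⇒ load; ctr=8 reg=8
step 16: T1 CAS ⇒ ok; ctr=9 reg=8
step 17: T1 LOAD ⇒ load; ctr=9 reg=9
step 18: T1 CAS ⇒ ok; ctr=10 reg=9

T1 = (2, 1)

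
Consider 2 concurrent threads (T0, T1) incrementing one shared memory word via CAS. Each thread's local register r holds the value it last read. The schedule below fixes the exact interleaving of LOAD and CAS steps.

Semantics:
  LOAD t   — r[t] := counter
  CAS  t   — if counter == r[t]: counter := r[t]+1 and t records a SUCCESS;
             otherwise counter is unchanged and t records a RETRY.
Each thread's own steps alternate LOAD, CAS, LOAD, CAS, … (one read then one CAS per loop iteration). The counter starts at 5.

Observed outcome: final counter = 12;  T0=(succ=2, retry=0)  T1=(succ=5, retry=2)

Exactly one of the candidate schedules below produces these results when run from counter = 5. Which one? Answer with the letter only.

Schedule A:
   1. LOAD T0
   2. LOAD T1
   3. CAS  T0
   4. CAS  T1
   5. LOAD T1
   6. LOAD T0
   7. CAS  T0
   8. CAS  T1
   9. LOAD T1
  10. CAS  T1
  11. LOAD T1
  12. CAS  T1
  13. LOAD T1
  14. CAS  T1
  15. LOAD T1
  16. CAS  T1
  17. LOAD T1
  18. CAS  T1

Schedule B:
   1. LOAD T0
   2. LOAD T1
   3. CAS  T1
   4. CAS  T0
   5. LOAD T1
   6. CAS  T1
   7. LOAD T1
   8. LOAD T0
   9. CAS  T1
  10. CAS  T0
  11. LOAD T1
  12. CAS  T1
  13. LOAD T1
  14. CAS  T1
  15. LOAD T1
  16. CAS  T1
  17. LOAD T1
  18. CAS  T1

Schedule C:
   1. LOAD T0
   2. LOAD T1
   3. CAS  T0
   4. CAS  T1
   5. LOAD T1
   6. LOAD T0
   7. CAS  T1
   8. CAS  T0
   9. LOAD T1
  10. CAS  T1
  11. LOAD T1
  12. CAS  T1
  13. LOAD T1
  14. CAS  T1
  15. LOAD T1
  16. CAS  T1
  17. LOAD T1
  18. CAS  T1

A

Run A:
   1) LOAD T0:  M=5  r_T0=5
   2) LOAD T1:  M=5  r_T1=5
   3) CAS  T0:  M=6  r_T0=5 ✓
   4) CAS  T1:  M=6  r_T1=5 ✗
   5) LOAD T1:  M=6  r_T1=6
   6) LOAD T0:  M=6  r_T0=6
   7) CAS  T0:  M=7  r_T0=6 ✓
   8) CAS  T1:  M=7  r_T1=6 ✗
   9) LOAD T1:  M=7  r_T1=7
  10) CAS  T1:  M=8  r_T1=7 ✓
  11) LOAD T1:  M=8  r_T1=8
  12) CAS  T1:  M=9  r_T1=8 ✓
  13) LOAD T1:  M=9  r_T1=9
  14) CAS  T1:  M=10  r_T1=9 ✓
  15) LOAD T1:  M=10  r_T1=10
  16) CAS  T1:  M=11  r_T1=10 ✓
  17) LOAD T1:  M=11  r_T1=11
  18) CAS  T1:  M=12  r_T1=11 ✓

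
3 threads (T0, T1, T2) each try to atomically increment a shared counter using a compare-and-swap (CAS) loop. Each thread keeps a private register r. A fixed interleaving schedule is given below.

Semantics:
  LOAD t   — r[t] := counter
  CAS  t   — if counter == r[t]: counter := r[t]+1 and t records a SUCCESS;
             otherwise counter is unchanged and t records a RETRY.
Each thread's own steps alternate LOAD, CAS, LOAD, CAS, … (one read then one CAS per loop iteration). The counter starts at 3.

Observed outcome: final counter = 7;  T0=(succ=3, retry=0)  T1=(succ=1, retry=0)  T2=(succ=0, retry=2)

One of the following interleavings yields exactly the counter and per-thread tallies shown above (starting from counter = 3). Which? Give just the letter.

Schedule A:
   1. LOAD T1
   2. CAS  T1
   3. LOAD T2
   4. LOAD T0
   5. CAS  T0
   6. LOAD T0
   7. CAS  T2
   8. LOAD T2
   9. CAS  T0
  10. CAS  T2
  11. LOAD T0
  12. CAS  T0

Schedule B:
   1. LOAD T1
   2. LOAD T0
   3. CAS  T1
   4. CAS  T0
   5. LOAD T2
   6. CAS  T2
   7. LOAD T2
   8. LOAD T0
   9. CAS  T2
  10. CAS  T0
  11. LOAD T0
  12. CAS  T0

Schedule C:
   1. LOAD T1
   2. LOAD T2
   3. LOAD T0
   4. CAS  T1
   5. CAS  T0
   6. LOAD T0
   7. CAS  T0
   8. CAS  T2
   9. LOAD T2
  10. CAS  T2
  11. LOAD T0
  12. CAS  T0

A

Run A:
   1) LOAD T1:  M=3  r_T1=3
   2) CAS  T1:  M=4  r_T1=3 ✓
   3) LOAD T2:  M=4  r_T2=4
   4) LOAD T0:  M=4  r_T0=4
   5) CAS  T0:  M=5  r_T0=4 ✓
   6) LOAD T0:  M=5  r_T0=5
   7) CAS  T2:  M=5  r_T2=4 ✗
   8) LOAD T2:  M=5  r_T2=5
   9) CAS  T0:  M=6  r_T0=5 ✓
  10) CAS  T2:  M=6  r_T2=5 ✗
  11) LOAD T0:  M=6  r_T0=6
  12) CAS  T0:  M=7  r_T0=6 ✓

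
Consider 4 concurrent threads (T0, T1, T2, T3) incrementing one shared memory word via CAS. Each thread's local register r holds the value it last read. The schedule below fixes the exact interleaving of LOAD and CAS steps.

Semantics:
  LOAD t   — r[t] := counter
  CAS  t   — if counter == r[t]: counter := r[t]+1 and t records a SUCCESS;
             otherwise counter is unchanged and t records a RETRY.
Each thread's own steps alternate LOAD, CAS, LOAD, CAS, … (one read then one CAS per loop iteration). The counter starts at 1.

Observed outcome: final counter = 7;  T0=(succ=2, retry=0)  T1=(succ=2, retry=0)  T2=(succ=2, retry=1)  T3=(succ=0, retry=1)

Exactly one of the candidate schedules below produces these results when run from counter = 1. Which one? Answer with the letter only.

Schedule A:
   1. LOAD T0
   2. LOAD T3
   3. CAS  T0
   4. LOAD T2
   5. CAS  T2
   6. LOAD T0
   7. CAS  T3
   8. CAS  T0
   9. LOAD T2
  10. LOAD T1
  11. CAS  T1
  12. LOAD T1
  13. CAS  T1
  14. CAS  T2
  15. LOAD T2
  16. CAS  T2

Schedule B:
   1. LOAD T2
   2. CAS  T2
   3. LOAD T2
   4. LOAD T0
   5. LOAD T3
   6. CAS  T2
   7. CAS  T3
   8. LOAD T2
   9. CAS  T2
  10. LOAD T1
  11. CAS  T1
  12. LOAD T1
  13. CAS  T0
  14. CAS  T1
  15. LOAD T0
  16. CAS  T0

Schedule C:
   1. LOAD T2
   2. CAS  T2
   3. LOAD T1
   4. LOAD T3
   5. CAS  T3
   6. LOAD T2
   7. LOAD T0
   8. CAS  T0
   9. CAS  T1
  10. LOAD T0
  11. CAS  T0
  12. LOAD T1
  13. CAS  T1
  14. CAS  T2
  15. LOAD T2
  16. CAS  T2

Tracing schedule A:
   1) LOAD T0:  M=1  r_T0=1
   2) LOAD T3:  M=1  r_T3=1
   3) CAS  T0:  M=2  r_T0=1 ✓
   4) LOAD T2:  M=2  r_T2=2
   5) CAS  T2:  M=3  r_T2=2 ✓
   6) LOAD T0:  M=3  r_T0=3
   7) CAS  T3:  M=3  r_T3=1 ✗
   8) CAS  T0:  M=4  r_T0=3 ✓
   9) LOAD T2:  M=4  r_T2=4
  10) LOAD T1:  M=4  r_T1=4
  11) CAS  T1:  M=5  r_T1=4 ✓
  12) LOAD T1:  M=5  r_T1=5
  13) CAS  T1:  M=6  r_T1=5 ✓
  14) CAS  T2:  M=6  r_T2=4 ✗
  15) LOAD T2:  M=6  r_T2=6
  16) CAS  T2:  M=7  r_T2=6 ✓

A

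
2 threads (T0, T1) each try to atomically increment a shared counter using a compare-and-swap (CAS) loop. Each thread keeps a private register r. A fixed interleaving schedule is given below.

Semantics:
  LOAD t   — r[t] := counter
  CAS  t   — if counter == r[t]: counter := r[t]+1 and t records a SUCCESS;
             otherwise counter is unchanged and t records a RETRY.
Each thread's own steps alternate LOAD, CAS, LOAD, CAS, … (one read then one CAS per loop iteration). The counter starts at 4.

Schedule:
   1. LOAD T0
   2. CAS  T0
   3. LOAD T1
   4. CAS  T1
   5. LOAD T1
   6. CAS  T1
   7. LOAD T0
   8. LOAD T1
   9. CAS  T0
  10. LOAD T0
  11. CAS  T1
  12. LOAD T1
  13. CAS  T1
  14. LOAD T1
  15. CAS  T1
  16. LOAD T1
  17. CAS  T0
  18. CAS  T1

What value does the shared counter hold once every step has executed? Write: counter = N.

#1 T0 reads 4
#2 T0 CAS(4→5) writes; counter now 5
#3 T1 reads 5
#4 T1 CAS(5→6) writes; counter now 6
#5 T1 reads 6
#6 T1 CAS(6→7) writes; counter now 7
#7 T0 reads 7
#8 T1 reads 7
#9 T0 CAS(7→8) writes; counter now 8
#10 T0 reads 8
#11 T1 CAS(7→8) fails; counter now 8
#12 T1 reads 8
#13 T1 CAS(8→9) writes; counter now 9
#14 T1 reads 9
#15 T1 CAS(9→10) writes; counter now 10
#16 T1 reads 10
#17 T0 CAS(8→9) fails; counter now 10
#18 T1 CAS(10→11) writes; counter now 11

counter = 11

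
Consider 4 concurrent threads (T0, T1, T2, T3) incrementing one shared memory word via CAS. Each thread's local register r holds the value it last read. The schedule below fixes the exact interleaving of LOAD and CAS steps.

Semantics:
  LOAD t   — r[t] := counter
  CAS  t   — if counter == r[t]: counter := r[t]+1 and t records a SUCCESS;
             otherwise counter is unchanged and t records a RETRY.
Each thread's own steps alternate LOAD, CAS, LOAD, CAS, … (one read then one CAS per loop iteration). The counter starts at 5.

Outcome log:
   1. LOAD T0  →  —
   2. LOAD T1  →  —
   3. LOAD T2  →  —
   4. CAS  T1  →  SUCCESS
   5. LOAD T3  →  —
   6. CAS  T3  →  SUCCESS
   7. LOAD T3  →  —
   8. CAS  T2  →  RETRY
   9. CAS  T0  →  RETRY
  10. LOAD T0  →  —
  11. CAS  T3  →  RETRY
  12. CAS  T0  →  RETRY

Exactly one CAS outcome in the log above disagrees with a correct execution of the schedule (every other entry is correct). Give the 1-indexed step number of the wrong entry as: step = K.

step = 11

Correct run:
1. LOAD T0 → mem=5 r[T0]=5 [LOAD]
2. LOAD T1 → mem=5 r[T1]=5 [LOAD]
3. LOAD T2 → mem=5 r[T2]=5 [LOAD]
4. CAS T1 → mem=6 r[T1]=5 [OK]
5. LOAD T3 → mem=6 r[T3]=6 [LOAD]
6. CAS T3 → mem=7 r[T3]=6 [OK]
7. LOAD T3 → mem=7 r[T3]=7 [LOAD]
8. CAS T2 → mem=7 r[T2]=5 [RETRY]
9. CAS T0 → mem=7 r[T0]=5 [RETRY]
10. LOAD T0 → mem=7 r[T0]=7 [LOAD]
11. CAS T3 → mem=8 r[T3]=7 [OK]
12. CAS T0 → mem=8 r[T0]=7 [RETRY]
Mismatch at 11.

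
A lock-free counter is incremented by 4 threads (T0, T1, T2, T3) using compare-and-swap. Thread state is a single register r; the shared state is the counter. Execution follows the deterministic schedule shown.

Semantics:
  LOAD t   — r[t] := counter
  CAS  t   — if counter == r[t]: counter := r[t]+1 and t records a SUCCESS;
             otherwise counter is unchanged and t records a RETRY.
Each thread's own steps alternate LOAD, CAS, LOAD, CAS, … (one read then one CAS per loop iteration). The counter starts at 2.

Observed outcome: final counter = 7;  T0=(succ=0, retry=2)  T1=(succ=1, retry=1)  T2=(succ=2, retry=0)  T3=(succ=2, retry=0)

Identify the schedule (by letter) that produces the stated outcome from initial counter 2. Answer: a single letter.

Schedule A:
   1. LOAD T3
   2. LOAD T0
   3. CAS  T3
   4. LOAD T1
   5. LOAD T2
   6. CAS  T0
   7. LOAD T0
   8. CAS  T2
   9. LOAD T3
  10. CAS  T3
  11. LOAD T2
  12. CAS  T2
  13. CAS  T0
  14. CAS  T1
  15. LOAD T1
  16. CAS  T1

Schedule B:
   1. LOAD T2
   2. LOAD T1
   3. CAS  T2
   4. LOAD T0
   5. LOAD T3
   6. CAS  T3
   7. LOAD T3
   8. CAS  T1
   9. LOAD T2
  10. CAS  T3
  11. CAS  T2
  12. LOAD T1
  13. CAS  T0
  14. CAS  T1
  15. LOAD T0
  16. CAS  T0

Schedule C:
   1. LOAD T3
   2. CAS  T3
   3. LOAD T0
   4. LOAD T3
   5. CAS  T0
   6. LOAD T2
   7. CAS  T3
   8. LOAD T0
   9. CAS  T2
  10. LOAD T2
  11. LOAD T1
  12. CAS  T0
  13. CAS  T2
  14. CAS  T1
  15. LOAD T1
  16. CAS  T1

Run A:
#1 T3 reads 2
#2 T0 reads 2
#3 T3 CAS(2→3) writes; counter now 3
#4 T1 reads 3
#5 T2 reads 3
#6 T0 CAS(2→3) fails; counter now 3
#7 T0 reads 3
#8 T2 CAS(3→4) writes; counter now 4
#9 T3 reads 4
#10 T3 CAS(4→5) writes; counter now 5
#11 T2 reads 5
#12 T2 CAS(5→6) writes; counter now 6
#13 T0 CAS(3→4) fails; counter now 6
#14 T1 CAS(3→4) fails; counter now 6
#15 T1 reads 6
#16 T1 CAS(6→7) writes; counter now 7

A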